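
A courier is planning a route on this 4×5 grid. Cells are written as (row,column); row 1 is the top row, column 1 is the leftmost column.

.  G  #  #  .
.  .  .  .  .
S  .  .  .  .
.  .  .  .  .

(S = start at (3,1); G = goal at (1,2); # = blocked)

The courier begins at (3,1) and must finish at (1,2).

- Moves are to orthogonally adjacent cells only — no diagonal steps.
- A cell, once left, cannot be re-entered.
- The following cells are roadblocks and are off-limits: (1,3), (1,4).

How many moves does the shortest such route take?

3

The Manhattan distance from (3,1) to (1,2) is |3−1| + |1−2| = 3, so at least 3 moves are needed.
A route of 3 moves achieves this: (3,1) → (2,1) → (1,1) → (1,2).
Since 3 matches the lower bound, it is optimal.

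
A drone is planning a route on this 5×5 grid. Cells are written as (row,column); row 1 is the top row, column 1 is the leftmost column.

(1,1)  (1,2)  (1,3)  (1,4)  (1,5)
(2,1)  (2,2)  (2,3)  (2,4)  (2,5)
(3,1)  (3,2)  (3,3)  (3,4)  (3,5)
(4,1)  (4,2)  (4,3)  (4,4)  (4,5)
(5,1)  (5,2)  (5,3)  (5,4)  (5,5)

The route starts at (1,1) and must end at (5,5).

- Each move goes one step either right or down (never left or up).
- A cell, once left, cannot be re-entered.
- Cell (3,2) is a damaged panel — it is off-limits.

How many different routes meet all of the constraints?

A right/down-only route from (1,1) to (5,5) makes exactly 4 down-moves and 4 right-moves in some order.
With no other constraints that would be C(8,4) = 70 routes.
Subtract routes through each blocked cell (inclusion–exclusion for overlaps): − through (3,2): 30 → 40.
That gives 40 routes.

40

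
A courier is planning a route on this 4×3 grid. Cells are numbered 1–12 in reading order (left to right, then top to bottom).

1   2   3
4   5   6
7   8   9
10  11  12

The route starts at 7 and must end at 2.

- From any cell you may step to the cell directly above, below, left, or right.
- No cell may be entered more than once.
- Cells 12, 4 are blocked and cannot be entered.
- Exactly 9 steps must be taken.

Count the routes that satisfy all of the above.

0

Need simple routes of exactly 9 moves from 7 to 2 (Manhattan distance 3, so 3 moves are spent on a detour and 3 undoing it).
No route satisfies every constraint, so the count is 0.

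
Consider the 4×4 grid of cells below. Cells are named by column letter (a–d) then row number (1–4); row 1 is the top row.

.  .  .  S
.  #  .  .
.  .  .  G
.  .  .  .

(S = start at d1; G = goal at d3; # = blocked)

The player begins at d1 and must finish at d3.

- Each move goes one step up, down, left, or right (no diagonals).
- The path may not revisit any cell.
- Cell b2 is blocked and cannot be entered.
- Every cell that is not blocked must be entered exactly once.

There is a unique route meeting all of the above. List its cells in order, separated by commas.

Need to visit all 15 open cells exactly once, starting at d1 and ending at d3.
Route from d1: down to d2, left to c2, up to c1, 2× left (reaching a1), 3× down (reaching a4), right to b4, up to b3, right to c3, down to c4, right to d4, up to d3 — 14 moves in all.
Check: all 15 open cells covered.

d1, d2, c2, c1, b1, a1, a2, a3, a4, b4, b3, c3, c4, d4, d3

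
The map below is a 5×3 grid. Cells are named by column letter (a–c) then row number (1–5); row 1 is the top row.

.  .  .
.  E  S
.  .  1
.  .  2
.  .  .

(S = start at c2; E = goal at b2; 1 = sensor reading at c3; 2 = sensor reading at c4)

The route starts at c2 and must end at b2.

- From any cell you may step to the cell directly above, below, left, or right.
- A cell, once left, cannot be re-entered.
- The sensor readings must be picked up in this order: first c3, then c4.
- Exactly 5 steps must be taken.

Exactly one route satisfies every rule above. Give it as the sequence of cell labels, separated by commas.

c2, c3, c4, b4, b3, b2

The waypoints must appear in the order c3, c4, with no cell reused.
Route from c2: down 2 to c4, left 1 to b4, up 2 to b2 — 5 moves in all.
Check: order respected (1 at step 1, 2 at step 2); 5 moves as required.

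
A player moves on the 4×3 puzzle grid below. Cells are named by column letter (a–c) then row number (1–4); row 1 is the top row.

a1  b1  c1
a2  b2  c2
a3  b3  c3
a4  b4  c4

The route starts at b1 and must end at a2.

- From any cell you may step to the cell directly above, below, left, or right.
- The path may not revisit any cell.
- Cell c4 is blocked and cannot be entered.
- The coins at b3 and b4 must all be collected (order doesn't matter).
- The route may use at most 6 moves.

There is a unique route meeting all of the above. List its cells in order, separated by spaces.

The 6-move cap with required stops at b3, b4 leaves no slack for detours.
Route from b1: 3× down (reaching b4), left to a4, 2× up (reaching a2) — 6 moves in all.
Check: all required cells visited; 6 ≤ 6 moves.

b1 b2 b3 b4 a4 a3 a2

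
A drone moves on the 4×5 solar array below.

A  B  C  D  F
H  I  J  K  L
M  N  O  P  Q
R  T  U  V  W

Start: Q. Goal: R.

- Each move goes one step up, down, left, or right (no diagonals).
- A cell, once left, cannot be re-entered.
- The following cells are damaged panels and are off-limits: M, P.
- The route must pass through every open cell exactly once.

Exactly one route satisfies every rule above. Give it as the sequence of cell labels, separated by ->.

Q -> W -> V -> U -> O -> J -> K -> L -> F -> D -> C -> B -> A -> H -> I -> N -> T -> R

Need to visit all 18 open cells exactly once, starting at Q and ending at R.
Cell H has only two open neighbours (A and I), so the path must pass straight through it: one of those is the cell it's entered from and the other is where it exits.
Route from Q: down to W, 2× left (reaching U), 2× up (reaching J), 2× right (reaching L), up to F, 4× left (reaching A), down to H, right to I, 2× down (reaching T), left to R — 17 moves in all.
Check: all 18 open cells covered.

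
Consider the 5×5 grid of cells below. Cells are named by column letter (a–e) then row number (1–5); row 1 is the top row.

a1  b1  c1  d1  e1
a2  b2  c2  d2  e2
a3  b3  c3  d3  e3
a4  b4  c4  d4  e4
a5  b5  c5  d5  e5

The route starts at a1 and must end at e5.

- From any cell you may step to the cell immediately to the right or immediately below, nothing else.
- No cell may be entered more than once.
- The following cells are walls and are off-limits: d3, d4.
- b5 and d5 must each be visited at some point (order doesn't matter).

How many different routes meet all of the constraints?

5

A right/down-only route from a1 to e5 makes exactly 4 down-moves and 4 right-moves in some order.
With no other constraints that would be C(8,4) = 70 routes.
A monotone route can only reach the required cells in the order b5, d5, so split there and multiply the segment counts (each segment already excludes blocked cells): a1→b5: 5; b5→d5: 1; d5→e5: 1; product = 5.
That gives 5 routes.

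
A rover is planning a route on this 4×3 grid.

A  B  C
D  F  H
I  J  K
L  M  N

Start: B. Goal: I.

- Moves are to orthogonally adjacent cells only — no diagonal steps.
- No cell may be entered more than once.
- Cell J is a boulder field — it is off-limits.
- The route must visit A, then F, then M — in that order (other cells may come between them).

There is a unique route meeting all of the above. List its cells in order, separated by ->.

B -> A -> D -> F -> H -> K -> N -> M -> L -> I

The waypoints must appear in the order A, F, M, with no cell reused.
Route from B: left 1 to A, down 1 to D, right 2 to H, down 2 to N, left 2 to L, up 1 to I — 9 moves in all.
Check: order respected (A at step 1, F at step 3, M at step 7).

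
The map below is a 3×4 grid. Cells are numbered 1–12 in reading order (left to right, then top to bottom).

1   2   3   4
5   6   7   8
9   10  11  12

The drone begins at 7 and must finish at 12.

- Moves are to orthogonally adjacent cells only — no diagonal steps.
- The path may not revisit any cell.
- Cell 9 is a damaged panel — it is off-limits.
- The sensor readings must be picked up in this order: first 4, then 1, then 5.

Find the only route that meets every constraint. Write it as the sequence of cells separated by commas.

7, 8, 4, 3, 2, 1, 5, 6, 10, 11, 12

The waypoints must appear in the order 4, 1, 5, with no cell reused.
Route from 7: right 1 to 8, up 1 to 4, left 3 to 1, down 1 to 5, right 1 to 6, down 1 to 10, right 2 to 12 — 10 moves in all.
Check: order respected (4 at step 2, 1 at step 5, 5 at step 6).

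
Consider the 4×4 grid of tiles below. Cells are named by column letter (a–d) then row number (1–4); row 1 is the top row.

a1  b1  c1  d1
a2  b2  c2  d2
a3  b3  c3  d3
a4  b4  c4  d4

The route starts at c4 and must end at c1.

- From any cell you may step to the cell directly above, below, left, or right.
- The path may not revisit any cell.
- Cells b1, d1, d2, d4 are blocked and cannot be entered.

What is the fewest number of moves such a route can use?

The Manhattan distance from c4 to c1 is |4−1| + |3−3| = 3, so at least 3 moves are needed.
A route of 3 moves achieves this: c4 → c3 → c2 → c1.
Since 3 matches the lower bound, it is optimal.

3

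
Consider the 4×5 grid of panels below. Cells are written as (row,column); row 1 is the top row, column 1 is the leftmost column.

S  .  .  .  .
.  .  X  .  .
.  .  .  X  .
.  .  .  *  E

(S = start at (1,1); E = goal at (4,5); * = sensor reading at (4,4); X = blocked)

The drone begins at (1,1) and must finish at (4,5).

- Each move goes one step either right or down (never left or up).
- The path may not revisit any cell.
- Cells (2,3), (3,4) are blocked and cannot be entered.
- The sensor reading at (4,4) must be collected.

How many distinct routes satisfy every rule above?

A right/down-only route from (1,1) to (4,5) makes exactly 3 down-moves and 4 right-moves in some order.
With no other constraints that would be C(7,3) = 35 routes.
Split at (4,4) and multiply the segment counts (each segment already excludes blocked cells): (1,1)→(4,4): 7; (4,4)→(4,5): 1; product = 7.
That gives 7 routes.

7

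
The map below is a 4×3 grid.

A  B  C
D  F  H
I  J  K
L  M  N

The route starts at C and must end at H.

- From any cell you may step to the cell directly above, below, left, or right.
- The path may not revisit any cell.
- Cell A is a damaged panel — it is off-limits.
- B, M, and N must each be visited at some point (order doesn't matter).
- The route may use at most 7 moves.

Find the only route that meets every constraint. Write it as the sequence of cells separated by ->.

The 7-move cap with required stops at B, M, N leaves no slack for detours.
Route from C: left to B, 3× down (reaching M), right to N, 2× up (reaching H) — 7 moves in all.
Check: all required cells visited; 7 ≤ 7 moves.

C -> B -> F -> J -> M -> N -> K -> H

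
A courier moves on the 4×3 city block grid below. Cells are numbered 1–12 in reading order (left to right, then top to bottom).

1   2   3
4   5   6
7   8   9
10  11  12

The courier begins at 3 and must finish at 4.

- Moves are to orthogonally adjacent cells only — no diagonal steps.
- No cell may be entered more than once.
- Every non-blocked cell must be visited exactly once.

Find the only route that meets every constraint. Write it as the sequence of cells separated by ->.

3 -> 6 -> 9 -> 12 -> 11 -> 10 -> 7 -> 8 -> 5 -> 2 -> 1 -> 4

Need to visit all 12 open cells exactly once, starting at 3 and ending at 4.
Cell 10 has only two open neighbours (7 and 11), so the path must pass straight through it: one of those is the cell it's entered from and the other is where it exits.
Route from 3: 3× down (reaching 12), 2× left (reaching 10), up to 7, right to 8, 2× up (reaching 2), left to 1, down to 4 — 11 moves in all.
Check: all 12 open cells covered.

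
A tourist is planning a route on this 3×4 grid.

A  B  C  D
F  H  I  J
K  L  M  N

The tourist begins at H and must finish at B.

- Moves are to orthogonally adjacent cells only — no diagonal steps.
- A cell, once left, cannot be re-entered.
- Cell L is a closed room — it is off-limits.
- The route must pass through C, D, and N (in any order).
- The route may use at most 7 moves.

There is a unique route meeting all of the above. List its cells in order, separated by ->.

The 7-move cap with required stops at C, D, N leaves no slack for detours.
Route from H: right 1 to I, down 1 to M, right 1 to N, up 2 to D, left 2 to B — 7 moves in all.
Check: all required cells visited; 7 ≤ 7 moves.

H -> I -> M -> N -> J -> D -> C -> B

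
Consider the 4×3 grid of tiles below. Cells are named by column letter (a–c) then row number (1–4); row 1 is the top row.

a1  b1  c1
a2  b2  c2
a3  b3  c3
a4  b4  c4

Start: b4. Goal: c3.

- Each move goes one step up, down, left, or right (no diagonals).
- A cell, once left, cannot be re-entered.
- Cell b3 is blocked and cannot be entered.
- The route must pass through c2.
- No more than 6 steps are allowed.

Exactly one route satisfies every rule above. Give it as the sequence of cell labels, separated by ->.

b4 -> a4 -> a3 -> a2 -> b2 -> c2 -> c3

Any route must reach c2 and still end at c3 within 6 moves, so the order of the required stops is forced.
Route from b4: left 1 to a4, up 2 to a2, right 2 to c2, down 1 to c3 — 6 moves in all.
Check: all required cells visited; 6 ≤ 6 moves.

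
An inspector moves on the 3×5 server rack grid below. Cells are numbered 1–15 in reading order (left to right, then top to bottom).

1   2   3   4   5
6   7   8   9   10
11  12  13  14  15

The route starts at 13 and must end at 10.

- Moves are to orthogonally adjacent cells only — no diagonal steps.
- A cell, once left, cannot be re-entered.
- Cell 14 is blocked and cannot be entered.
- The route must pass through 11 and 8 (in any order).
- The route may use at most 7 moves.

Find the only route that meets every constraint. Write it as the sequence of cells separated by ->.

13 -> 12 -> 11 -> 6 -> 7 -> 8 -> 9 -> 10

The budget equals the shortest possible length, so every move has to be on a shortest route through the required cells.
Route from 13: left 2 to 11, up 1 to 6, right 4 to 10 — 7 moves in all.
Check: all required cells visited; 7 ≤ 7 moves.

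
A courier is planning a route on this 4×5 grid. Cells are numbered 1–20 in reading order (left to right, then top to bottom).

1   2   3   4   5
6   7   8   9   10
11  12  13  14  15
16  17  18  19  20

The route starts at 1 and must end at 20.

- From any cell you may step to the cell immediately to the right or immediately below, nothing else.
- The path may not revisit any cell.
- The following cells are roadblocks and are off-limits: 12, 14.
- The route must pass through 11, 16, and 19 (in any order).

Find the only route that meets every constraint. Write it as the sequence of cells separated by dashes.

1 - 6 - 11 - 16 - 17 - 18 - 19 - 20

Moves only go right or down, so the column and row indices never decrease.
Route from 1: down 3 to 16, right 4 to 20 — 7 moves in all.
Check: all required cells visited.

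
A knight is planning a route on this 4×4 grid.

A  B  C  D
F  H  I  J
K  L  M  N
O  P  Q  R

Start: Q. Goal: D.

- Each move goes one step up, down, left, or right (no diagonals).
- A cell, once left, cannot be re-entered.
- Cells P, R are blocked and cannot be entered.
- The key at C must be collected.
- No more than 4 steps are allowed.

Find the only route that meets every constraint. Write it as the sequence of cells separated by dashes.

Any route must reach C and still end at D within 4 moves, so the order of the required stops is forced.
Route from Q: up 3 to C, right 1 to D — 4 moves in all.
Check: all required cells visited; 4 ≤ 4 moves.

Q - M - I - C - D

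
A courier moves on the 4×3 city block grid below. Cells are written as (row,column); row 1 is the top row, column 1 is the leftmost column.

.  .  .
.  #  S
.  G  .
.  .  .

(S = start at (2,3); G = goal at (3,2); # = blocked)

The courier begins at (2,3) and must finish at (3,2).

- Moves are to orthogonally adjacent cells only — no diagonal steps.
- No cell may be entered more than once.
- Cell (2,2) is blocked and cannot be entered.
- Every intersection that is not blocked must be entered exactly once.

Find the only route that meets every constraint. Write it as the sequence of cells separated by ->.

Need to visit all 11 open cells exactly once, starting at (2,3) and ending at (3,2).
Route from (2,3): up 1 to (1,3), left 2 to (1,1), down 3 to (4,1), right 2 to (4,3), up 1 to (3,3), left 1 to (3,2) — 10 moves in all.
Check: all 11 open cells covered.

(2,3) -> (1,3) -> (1,2) -> (1,1) -> (2,1) -> (3,1) -> (4,1) -> (4,2) -> (4,3) -> (3,3) -> (3,2)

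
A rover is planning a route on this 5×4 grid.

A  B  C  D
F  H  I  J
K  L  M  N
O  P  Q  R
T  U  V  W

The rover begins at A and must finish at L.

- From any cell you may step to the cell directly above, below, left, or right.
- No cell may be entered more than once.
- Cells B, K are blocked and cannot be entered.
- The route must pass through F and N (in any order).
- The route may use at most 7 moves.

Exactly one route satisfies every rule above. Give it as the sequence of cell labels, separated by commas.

Any route must reach F and N and still end at L within 7 moves, so the order of the required stops is forced.
Route from A: down to F, 3× right (reaching J), down to N, 2× left (reaching L) — 7 moves in all.
Check: all required cells visited; 7 ≤ 7 moves.

A, F, H, I, J, N, M, L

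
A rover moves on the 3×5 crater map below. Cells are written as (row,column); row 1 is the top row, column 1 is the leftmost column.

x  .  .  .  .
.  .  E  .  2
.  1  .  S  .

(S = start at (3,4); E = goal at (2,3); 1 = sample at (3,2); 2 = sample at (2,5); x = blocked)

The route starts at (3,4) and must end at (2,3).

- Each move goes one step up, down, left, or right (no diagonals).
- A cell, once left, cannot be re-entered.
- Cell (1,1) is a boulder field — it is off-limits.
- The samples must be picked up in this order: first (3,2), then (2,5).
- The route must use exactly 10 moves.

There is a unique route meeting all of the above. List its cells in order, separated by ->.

The waypoints must appear in the order (3,2), (2,5), with no cell reused.
Route from (3,4): 2× left (reaching (3,2)), 2× up (reaching (1,2)), 3× right (reaching (1,5)), down to (2,5), 2× left (reaching (2,3)) — 10 moves in all.
Check: order respected (1 at step 2, 2 at step 8); 10 moves as required.

(3,4) -> (3,3) -> (3,2) -> (2,2) -> (1,2) -> (1,3) -> (1,4) -> (1,5) -> (2,5) -> (2,4) -> (2,3)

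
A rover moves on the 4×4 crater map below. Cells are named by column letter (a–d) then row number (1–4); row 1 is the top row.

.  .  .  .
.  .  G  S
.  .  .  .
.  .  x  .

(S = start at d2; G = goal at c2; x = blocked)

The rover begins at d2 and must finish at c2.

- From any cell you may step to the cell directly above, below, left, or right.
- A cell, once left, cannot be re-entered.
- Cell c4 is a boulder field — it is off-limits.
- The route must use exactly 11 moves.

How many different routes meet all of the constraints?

6

Need simple routes of exactly 11 moves from d2 to c2 (Manhattan distance 1, so 5 moves are spent on a detour and 5 undoing it).
Enumerating: d2 d1 c1 b1 b2 a2 a3 a4 b4 b3 c3 c2 | d2 d1 c1 b1 a1 a2 a3 a4 b4 b3 b2 c2 | d2 d1 c1 b1 a1 a2 a3 a4 b4 b3 c3 c2 | d2 d3 c3 b3 b4 a4 a3 a2 a1 b1 b2 c2 | d2 d3 c3 b3 b4 a4 a3 a2 a1 b1 c1 c2 | d2 d3 c3 b3 b4 a4 a3 a2 b2 b1 c1 c2.
That gives 6 routes.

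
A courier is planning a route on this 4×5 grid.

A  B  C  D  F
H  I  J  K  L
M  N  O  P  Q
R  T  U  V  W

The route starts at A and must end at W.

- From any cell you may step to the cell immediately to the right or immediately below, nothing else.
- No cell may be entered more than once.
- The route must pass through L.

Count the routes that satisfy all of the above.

5

A right/down-only route from A to W makes exactly 3 down-moves and 4 right-moves in some order.
With no other constraints that would be C(7,3) = 35 routes.
Split at L and multiply the segment counts: A→L: 5; L→W: 1; product = 5.
That gives 5 routes.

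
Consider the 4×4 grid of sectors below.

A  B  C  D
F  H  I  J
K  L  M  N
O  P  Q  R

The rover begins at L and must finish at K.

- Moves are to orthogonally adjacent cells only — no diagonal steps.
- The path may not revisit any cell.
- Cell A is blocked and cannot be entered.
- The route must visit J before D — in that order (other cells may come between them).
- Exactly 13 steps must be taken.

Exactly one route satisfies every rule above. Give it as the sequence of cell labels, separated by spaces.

L P Q R N M I J D C B H F K

The waypoints must appear in the order J, D, with no cell reused.
Route from L: down to P, 2× right (reaching R), up to N, left to M, up to I, right to J, up to D, 2× left (reaching B), down to H, left to F, down to K — 13 moves in all.
Check: order respected (J at step 7, D at step 8); 13 moves as required.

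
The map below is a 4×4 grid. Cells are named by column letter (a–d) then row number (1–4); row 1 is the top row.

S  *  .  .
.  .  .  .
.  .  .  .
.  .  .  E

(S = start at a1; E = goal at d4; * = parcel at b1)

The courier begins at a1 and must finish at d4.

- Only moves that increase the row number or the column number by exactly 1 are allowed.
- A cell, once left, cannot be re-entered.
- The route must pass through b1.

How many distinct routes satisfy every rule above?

A right/down-only route from a1 to d4 makes exactly 3 down-moves and 3 right-moves in some order.
With no other constraints that would be C(6,3) = 20 routes.
Split at b1 and multiply the segment counts: a1→b1: 1; b1→d4: 10; product = 10.
That gives 10 routes.

10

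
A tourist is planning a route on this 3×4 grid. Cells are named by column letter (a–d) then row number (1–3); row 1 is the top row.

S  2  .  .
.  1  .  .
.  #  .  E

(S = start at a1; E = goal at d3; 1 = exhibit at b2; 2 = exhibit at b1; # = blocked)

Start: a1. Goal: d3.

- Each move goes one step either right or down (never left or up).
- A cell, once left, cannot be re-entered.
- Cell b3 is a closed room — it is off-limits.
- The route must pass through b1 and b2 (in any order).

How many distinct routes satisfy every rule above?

A right/down-only route from a1 to d3 makes exactly 2 down-moves and 3 right-moves in some order.
With no other constraints that would be C(5,2) = 10 routes.
A monotone route can only reach the required cells in the order b1, b2, so split there and multiply the segment counts (each segment already excludes blocked cells): a1→b1: 1; b1→b2: 1; b2→d3: 2; product = 2.
That gives 2 routes.

2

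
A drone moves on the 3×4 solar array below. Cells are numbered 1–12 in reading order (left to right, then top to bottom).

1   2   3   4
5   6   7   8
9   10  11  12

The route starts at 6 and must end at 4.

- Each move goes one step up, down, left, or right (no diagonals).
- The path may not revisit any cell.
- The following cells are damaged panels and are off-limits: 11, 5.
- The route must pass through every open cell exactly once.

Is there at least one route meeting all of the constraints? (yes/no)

Cell 1 has only one open neighbour but is neither the start nor the goal, so a Hamiltonian route would have to both enter and leave it through the same neighbour — impossible without revisiting.

no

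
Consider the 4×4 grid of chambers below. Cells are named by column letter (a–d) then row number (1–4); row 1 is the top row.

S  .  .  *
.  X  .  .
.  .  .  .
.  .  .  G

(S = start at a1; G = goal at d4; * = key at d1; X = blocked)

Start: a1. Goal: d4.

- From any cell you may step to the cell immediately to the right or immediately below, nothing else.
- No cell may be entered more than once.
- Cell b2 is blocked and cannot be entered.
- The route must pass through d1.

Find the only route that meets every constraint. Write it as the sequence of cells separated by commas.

Moves only go right or down, so the column and row indices never decrease.
Route from a1: right 3 to d1, down 3 to d4 — 6 moves in all.
Check: all required cells visited.

a1, b1, c1, d1, d2, d3, d4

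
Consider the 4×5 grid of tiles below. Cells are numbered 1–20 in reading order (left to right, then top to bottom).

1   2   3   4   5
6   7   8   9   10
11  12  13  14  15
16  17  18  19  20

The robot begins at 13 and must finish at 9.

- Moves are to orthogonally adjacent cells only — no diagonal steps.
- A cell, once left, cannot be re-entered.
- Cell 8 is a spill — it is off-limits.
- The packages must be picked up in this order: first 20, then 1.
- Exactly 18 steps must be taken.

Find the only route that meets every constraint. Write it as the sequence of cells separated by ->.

13 -> 14 -> 15 -> 20 -> 19 -> 18 -> 17 -> 16 -> 11 -> 12 -> 7 -> 6 -> 1 -> 2 -> 3 -> 4 -> 5 -> 10 -> 9

The waypoints must appear in the order 20, 1, with no cell reused.
Route from 13: 2× right (reaching 15), down to 20, 4× left (reaching 16), up to 11, right to 12, up to 7, left to 6, up to 1, 4× right (reaching 5), down to 10, left to 9 — 18 moves in all.
Check: order respected (20 at step 3, 1 at step 12); 18 moves as required.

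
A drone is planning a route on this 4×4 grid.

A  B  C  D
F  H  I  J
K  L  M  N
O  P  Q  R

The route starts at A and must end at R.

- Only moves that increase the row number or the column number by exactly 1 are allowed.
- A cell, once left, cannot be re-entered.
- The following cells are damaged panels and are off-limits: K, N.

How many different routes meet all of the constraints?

7

A right/down-only route from A to R makes exactly 3 down-moves and 3 right-moves in some order.
With no other constraints that would be C(6,3) = 20 routes.
Subtract routes through each blocked cell (inclusion–exclusion for overlaps): − through K: 4 − through N: 10 + through K&N: 1 → 7.
That gives 7 routes.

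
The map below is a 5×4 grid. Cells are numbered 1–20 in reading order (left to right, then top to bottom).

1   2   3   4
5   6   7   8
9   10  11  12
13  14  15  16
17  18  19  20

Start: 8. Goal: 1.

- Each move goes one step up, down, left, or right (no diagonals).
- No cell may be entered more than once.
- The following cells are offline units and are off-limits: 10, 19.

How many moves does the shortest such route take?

4

The Manhattan distance from 8 to 1 is |2−1| + |4−1| = 4, so at least 4 moves are needed.
A route of 4 moves achieves this: 8 → 4 → 3 → 2 → 1.
Since 4 matches the lower bound, it is optimal.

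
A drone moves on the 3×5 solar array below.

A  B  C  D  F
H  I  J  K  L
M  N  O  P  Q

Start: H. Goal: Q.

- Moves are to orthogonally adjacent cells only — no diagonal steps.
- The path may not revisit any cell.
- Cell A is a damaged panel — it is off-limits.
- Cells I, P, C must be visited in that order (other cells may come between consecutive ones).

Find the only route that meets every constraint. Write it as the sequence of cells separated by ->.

The waypoints must appear in the order I, P, C, with no cell reused.
Route from H: right 1 to I, down 1 to N, right 2 to P, up 1 to K, left 1 to J, up 1 to C, right 2 to F, down 2 to Q — 11 moves in all.
Check: order respected (I at step 1, P at step 4, C at step 7).

H -> I -> N -> O -> P -> K -> J -> C -> D -> F -> L -> Q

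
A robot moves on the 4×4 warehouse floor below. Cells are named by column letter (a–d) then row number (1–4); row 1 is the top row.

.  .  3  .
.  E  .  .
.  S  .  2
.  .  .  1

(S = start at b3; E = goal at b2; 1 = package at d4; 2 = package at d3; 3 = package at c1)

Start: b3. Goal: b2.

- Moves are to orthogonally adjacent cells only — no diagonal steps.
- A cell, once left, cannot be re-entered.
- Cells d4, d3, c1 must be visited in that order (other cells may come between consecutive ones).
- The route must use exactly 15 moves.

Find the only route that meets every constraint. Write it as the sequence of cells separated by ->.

b3 -> a3 -> a4 -> b4 -> c4 -> d4 -> d3 -> c3 -> c2 -> d2 -> d1 -> c1 -> b1 -> a1 -> a2 -> b2

The waypoints must appear in the order d4, d3, c1, with no cell reused.
Route from b3: left to a3, down to a4, 3× right (reaching d4), up to d3, left to c3, up to c2, right to d2, up to d1, 3× left (reaching a1), down to a2, right to b2 — 15 moves in all.
Check: order respected (1 at step 5, 2 at step 6, 3 at step 11); 15 moves as required.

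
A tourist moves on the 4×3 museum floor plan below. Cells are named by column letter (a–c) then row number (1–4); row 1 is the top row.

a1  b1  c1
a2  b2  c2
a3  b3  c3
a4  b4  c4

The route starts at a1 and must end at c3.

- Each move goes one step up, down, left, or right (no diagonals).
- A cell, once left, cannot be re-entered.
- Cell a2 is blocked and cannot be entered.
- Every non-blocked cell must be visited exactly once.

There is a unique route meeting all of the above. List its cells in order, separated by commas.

a1, b1, c1, c2, b2, b3, a3, a4, b4, c4, c3

Need to visit all 11 open cells exactly once, starting at a1 and ending at c3.
Route from a1: 2× right (reaching c1), down to c2, left to b2, down to b3, left to a3, down to a4, 2× right (reaching c4), up to c3 — 10 moves in all.
Check: all 11 open cells covered.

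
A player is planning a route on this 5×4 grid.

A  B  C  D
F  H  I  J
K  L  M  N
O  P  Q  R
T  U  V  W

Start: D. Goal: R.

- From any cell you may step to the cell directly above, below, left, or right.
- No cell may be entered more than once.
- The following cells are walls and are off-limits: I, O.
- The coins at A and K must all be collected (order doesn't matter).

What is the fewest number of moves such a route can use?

9

Any route passes through A and K in some order between D and R. Summing Manhattan distances along each leg and taking the cheapest ordering (D → A → K → R) gives a lower bound of 3 + 2 + 4 = 9 moves.
A route of 9 moves achieves this: D → C → B → A → F → K → L → P → Q → R.
Since 9 matches the lower bound, it is optimal.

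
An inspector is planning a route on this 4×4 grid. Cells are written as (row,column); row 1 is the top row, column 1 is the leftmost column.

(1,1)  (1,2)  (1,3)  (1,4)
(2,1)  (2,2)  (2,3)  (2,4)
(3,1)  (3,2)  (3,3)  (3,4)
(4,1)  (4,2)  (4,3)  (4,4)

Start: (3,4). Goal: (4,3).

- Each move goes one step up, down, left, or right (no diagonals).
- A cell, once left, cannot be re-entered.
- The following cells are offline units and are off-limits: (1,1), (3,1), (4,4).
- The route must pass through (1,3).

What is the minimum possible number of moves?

6

Any route passes through (1,3) somewhere between (3,4) and (4,3). Summing Manhattan distances along the two legs ((3,4) → (1,3) → (4,3)) gives a lower bound of 3 + 3 = 6 moves.
A route of 6 moves achieves this: (3,4) → (2,4) → (1,4) → (1,3) → (2,3) → (3,3) → (4,3).
Since 6 matches the lower bound, it is optimal.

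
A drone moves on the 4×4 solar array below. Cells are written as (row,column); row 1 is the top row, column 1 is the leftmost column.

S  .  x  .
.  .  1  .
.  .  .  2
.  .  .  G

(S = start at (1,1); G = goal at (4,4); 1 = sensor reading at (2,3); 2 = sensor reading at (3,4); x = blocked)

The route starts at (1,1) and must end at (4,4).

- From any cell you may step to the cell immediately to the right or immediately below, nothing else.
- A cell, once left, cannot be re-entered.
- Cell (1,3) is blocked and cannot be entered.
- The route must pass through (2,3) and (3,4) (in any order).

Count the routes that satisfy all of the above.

4

A right/down-only route from (1,1) to (4,4) makes exactly 3 down-moves and 3 right-moves in some order.
With no other constraints that would be C(6,3) = 20 routes.
A monotone route can only reach the required cells in the order (2,3), (3,4), so split there and multiply the segment counts (each segment already excludes blocked cells): (1,1)→(2,3): 2; (2,3)→(3,4): 2; (3,4)→(4,4): 1; product = 4.
That gives 4 routes.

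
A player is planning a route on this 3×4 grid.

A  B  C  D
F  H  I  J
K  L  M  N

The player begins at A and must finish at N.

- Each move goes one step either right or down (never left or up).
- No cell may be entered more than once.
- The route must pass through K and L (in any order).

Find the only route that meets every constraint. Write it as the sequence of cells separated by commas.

A, F, K, L, M, N

Moves only go right or down, so the column and row indices never decrease.
Route from A: 2× down (reaching K), 3× right (reaching N) — 5 moves in all.
Check: all required cells visited.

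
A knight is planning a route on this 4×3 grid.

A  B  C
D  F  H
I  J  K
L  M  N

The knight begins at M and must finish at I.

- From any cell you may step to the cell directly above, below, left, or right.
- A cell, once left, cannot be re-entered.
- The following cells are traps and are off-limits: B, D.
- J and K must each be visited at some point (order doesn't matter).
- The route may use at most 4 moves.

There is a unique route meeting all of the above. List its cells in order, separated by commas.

M, N, K, J, I

The budget equals the shortest possible length, so every move has to be on a shortest route through the required cells.
Route from M: right 1 to N, up 1 to K, left 2 to I — 4 moves in all.
Check: all required cells visited; 4 ≤ 4 moves.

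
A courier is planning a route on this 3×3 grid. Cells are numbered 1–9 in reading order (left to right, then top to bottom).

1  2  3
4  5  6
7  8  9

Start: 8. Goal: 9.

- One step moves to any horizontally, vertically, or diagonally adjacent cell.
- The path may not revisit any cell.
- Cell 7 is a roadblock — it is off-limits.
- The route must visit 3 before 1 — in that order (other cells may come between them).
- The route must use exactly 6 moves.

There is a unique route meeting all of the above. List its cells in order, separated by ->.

The waypoints must appear in the order 3, 1, with no cell reused.
Route from 8: up-right 1 to 6, up 1 to 3, left 2 to 1, down-right 2 to 9 — 6 moves in all.
Check: order respected (3 at step 2, 1 at step 4); 6 moves as required.

8 -> 6 -> 3 -> 2 -> 1 -> 5 -> 9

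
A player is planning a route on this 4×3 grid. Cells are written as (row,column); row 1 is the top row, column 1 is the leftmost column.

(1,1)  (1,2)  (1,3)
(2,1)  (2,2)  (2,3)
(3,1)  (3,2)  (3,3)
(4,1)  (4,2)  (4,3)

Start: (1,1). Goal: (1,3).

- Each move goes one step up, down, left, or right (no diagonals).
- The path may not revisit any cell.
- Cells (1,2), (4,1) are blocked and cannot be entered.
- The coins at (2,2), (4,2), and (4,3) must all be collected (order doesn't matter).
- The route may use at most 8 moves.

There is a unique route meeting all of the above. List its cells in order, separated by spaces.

(1,1) (2,1) (2,2) (3,2) (4,2) (4,3) (3,3) (2,3) (1,3)

The 8-move cap with required stops at (2,2), (4,2), (4,3) leaves no slack for detours.
Route from (1,1): down 1 to (2,1), right 1 to (2,2), down 2 to (4,2), right 1 to (4,3), up 3 to (1,3) — 8 moves in all.
Check: all required cells visited; 8 ≤ 8 moves.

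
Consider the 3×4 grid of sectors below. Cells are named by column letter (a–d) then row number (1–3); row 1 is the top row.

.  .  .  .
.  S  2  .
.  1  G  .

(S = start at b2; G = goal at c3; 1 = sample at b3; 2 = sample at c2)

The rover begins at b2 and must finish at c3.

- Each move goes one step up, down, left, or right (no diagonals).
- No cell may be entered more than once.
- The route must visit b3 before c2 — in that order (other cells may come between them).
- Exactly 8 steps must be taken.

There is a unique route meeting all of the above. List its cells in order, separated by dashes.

The waypoints must appear in the order b3, c2, with no cell reused.
Route from b2: down to b3, left to a3, 2× up (reaching a1), 2× right (reaching c1), 2× down (reaching c3) — 8 moves in all.
Check: order respected (1 at step 1, 2 at step 7); 8 moves as required.

b2 - b3 - a3 - a2 - a1 - b1 - c1 - c2 - c3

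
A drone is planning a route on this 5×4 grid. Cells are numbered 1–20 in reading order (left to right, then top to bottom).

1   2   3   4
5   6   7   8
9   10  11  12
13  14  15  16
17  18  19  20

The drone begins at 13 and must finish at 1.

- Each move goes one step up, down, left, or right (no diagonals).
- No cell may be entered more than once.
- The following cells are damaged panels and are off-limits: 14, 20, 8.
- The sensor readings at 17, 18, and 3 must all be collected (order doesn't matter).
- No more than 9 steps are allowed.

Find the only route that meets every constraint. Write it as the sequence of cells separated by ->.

13 -> 17 -> 18 -> 19 -> 15 -> 11 -> 7 -> 3 -> 2 -> 1

Any route must reach 17, 18, and 3 and still end at 1 within 9 moves, so the order of the required stops is forced.
Route from 13: down 1 to 17, right 2 to 19, up 4 to 3, left 2 to 1 — 9 moves in all.
Check: all required cells visited; 9 ≤ 9 moves.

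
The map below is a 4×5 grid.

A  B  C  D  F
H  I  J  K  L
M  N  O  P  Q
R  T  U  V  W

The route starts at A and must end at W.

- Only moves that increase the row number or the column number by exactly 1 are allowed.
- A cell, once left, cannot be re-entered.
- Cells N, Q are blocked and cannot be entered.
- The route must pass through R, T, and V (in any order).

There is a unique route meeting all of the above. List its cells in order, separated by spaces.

A H M R T U V W

Moves only go right or down, so the column and row indices never decrease.
Route from A: down 3 to R, right 4 to W — 7 moves in all.
Check: all required cells visited.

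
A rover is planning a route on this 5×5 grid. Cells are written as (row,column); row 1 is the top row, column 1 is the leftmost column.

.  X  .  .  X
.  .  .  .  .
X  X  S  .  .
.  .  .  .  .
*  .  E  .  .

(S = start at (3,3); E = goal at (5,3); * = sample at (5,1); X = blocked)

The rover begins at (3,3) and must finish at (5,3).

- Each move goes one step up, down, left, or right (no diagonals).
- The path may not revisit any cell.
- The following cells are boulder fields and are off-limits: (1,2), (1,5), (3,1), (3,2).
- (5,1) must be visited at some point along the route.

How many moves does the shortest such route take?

Any route passes through (5,1) somewhere between (3,3) and (5,3). Summing Manhattan distances along the two legs ((3,3) → (5,1) → (5,3)) gives a lower bound of 4 + 2 = 6 moves.
A route of 6 moves achieves this: (3,3) → (4,3) → (4,2) → (4,1) → (5,1) → (5,2) → (5,3).
Since 6 matches the lower bound, it is optimal.

6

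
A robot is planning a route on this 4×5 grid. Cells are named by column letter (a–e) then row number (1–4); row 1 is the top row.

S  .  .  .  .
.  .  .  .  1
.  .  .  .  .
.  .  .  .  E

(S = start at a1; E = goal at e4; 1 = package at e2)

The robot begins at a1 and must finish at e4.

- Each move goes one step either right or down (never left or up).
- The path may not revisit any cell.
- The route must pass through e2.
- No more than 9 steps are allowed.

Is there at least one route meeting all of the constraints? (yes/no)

One route that works: a1 → a2 → b2 → c2 → d2 → e2 → e3 → e4.

yes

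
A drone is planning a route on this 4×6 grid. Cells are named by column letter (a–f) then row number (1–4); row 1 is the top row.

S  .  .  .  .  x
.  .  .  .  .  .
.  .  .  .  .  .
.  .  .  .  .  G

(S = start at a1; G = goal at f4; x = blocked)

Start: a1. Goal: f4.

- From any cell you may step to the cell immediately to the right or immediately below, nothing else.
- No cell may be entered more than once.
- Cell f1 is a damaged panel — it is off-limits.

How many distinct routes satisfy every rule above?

A right/down-only route from a1 to f4 makes exactly 3 down-moves and 5 right-moves in some order.
With no other constraints that would be C(8,3) = 56 routes.
Subtract routes through each blocked cell (inclusion–exclusion for overlaps): − through f1: 1 → 55.
That gives 55 routes.

55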